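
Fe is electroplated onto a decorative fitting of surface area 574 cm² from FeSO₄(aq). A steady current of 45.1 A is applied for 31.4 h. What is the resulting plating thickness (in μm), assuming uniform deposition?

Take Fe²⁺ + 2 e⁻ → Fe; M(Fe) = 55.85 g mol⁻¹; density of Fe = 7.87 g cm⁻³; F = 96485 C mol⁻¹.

Q = I·t = 45.10 × 113040 = 5098000 C; n(e⁻) = 52.84 mol.
n(Fe) = n(e⁻)/2 = 26.42 mol, so m = 26.42 × 55.85 = 1476 g.
Volume = m/ρ = 1476 / 7.87 = 187.5 cm³.
Thickness = V/A = 187.5 / 574 = 0.327 cm = 3270 μm.

3270 μm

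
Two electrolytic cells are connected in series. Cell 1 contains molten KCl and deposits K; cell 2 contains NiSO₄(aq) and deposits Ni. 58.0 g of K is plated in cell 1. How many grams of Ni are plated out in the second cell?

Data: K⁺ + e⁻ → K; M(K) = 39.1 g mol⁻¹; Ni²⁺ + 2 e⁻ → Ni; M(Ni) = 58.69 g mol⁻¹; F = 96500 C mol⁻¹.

43.5 g

n(K) = 58.0 / 39.1 = 1.483 mol.
Since K⁺ + e⁻ → K, n(e⁻) passed = 1 × 1.483 = 1.483 mol.
Cells in series carry the same charge, so the same 1.483 mol of electrons passes through cell 2.
Ni²⁺ + 2 e⁻ → Ni, so n(Ni) = 1.483 / 2 = 0.7417 mol.
m(Ni) = 0.7417 × 58.69 = 43.5 g.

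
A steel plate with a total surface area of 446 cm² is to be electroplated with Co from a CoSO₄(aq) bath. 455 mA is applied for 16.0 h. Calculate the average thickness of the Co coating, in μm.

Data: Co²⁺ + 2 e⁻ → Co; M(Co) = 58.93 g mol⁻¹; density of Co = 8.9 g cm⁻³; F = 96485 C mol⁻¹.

Q = I·t = 0.4550 × 57600 = 26210 C; n(e⁻) = 0.2716 mol.
n(Co) = n(e⁻)/2 = 0.1358 mol, so m = 0.1358 × 58.93 = 8.004 g.
Volume = m/ρ = 8.004 / 8.9 = 0.8993 cm³.
Thickness = V/A = 0.8993 / 446 = 0.00202 cm = 20.2 μm.

20.2 μm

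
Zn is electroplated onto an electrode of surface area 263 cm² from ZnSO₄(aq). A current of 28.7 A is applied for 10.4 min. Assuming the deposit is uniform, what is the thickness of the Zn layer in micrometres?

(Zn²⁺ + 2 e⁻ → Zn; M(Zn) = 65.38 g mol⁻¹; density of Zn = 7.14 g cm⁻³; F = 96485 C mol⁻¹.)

32.3 μm

Q = I·t = 28.70 × 624.00 = 17910 C; n(e⁻) = 0.1856 mol.
n(Zn) = n(e⁻)/2 = 0.09281 mol, so m = 0.09281 × 65.38 = 6.068 g.
Volume = m/ρ = 6.068 / 7.14 = 0.8498 cm³.
Thickness = V/A = 0.8498 / 263 = 0.00323 cm = 32.3 μm.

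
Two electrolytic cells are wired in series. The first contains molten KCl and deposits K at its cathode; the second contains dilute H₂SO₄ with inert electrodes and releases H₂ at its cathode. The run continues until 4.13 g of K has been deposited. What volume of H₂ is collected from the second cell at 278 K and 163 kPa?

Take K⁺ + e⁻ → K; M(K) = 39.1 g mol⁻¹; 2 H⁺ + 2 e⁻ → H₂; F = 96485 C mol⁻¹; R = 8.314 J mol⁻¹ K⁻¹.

n(K) = 4.13 / 39.1 = 0.1056 mol, so n(e⁻) = 1 × 0.1056 = 0.1056 mol.
The cells are in series, so the same 0.1056 mol of electrons passes through the second cell.
2 H⁺ + 2 e⁻ → H₂ — 2 mol e⁻ per mol H₂, so n(H₂) = 0.1056/2 = 0.05281 mol.
V = nRT/P = (0.05281 × 8.314 × 278) / (163 × 10³) = 7.49 × 10⁻⁴ m³ = 0.749 L.

0.749 L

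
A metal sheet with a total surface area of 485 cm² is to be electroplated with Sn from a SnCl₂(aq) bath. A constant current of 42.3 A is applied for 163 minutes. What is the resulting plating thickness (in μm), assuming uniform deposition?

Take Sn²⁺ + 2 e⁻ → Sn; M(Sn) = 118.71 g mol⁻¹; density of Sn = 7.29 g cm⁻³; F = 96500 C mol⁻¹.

Q = I·t = 42.30 × 9780.0 = 413700 C; n(e⁻) = 4.287 mol.
n(Sn) = n(e⁻)/2 = 2.143 mol, so m = 2.143 × 118.71 = 254.5 g.
Volume = m/ρ = 254.5 / 7.29 = 34.90 cm³.
Thickness = V/A = 34.90 / 485 = 0.0720 cm = 720 μm.

720 μm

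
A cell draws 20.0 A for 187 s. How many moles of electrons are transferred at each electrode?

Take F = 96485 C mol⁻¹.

Q = I·t = 20.00 A × 187.00 s = 3740 C.
n(e⁻) = Q/F = 3740 / 96485 = 0.0388 mol.

0.0388 mol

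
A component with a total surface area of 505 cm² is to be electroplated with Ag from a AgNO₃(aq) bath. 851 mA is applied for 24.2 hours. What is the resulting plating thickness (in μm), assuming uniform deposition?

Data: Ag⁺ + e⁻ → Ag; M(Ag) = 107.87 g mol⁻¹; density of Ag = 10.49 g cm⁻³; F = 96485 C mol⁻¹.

156 μm

Q = I·t = 0.8510 × 87120 = 74140 C; n(e⁻) = 0.7684 mol.
n(Ag) = n(e⁻)/1 = 0.7684 mol, so m = 0.7684 × 107.87 = 82.89 g.
Volume = m/ρ = 82.89 / 10.49 = 7.902 cm³.
Thickness = V/A = 7.902 / 505 = 0.0156 cm = 156 μm.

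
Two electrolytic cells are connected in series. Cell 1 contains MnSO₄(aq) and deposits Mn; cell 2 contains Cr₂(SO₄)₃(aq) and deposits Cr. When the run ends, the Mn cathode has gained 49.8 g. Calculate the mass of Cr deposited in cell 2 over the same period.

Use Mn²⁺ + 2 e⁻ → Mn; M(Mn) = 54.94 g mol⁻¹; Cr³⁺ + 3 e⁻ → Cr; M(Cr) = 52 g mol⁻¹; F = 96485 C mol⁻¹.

n(Mn) = 49.8 / 54.94 = 0.9064 mol.
Since Mn²⁺ + 2 e⁻ → Mn, n(e⁻) passed = 2 × 0.9064 = 1.813 mol.
Cells in series carry the same charge, so the same 1.813 mol of electrons passes through cell 2.
Cr³⁺ + 3 e⁻ → Cr, so n(Cr) = 1.813 / 3 = 0.6043 mol.
m(Cr) = 0.6043 × 52 = 31.4 g.

31.4 g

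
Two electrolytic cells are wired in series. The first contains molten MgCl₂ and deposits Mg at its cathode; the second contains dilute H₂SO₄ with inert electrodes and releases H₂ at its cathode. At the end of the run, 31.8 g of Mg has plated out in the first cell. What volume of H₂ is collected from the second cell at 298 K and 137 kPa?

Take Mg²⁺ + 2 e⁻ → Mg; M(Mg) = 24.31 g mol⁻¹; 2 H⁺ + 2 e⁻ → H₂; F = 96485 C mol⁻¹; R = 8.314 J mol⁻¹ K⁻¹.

n(Mg) = 31.8 / 24.31 = 1.308 mol, so n(e⁻) = 2 × 1.308 = 2.616 mol.
The cells are in series, so the same 2.616 mol of electrons passes through the second cell.
2 H⁺ + 2 e⁻ → H₂ — 2 mol e⁻ per mol H₂, so n(H₂) = 2.616/2 = 1.308 mol.
V = nRT/P = (1.308 × 8.314 × 298) / (137 × 10³) = 0.0237 m³ = 23.7 L.

23.7 L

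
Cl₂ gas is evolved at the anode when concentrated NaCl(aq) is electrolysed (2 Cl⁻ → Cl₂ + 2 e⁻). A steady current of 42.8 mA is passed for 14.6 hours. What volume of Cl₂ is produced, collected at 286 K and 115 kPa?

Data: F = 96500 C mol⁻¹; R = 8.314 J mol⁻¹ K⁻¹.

Q = I·t = 0.04280 A × 52560 s = 2250 C.
n(e⁻) = Q/F = 2250 / 96500 = 0.02331 mol.
2 electrons are transferred per Cl₂ molecule, so n(Cl₂) = 0.02331 / 2 = 0.01166 mol.
V = nRT/P = (0.01166 × 8.314 × 286) / (115 × 10³ Pa) = 2.41 × 10⁻⁴ m³ = 0.241 L.

0.241 L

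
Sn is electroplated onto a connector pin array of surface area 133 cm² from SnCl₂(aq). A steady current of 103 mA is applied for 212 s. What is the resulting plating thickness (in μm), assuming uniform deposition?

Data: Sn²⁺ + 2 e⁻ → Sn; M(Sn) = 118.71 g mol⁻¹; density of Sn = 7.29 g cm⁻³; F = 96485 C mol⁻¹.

Q = I·t = 0.1030 × 212.00 = 21.84 C; n(e⁻) = 0.0002263 mol.
n(Sn) = n(e⁻)/2 = 0.0001132 mol, so m = 0.0001132 × 118.71 = 0.01343 g.
Volume = m/ρ = 0.01343 / 7.29 = 0.001843 cm³.
Thickness = V/A = 0.001843 / 133 = 1.39 × 10⁻⁵ cm = 0.139 μm.

0.139 μm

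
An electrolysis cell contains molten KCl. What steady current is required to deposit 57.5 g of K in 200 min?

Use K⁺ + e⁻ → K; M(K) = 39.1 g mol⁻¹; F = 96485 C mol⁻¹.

11.8 A

n(K) = 57.5 / 39.1 = 1.471 mol.
n(e⁻) = 1 × 1.471 = 1.471 mol.
Q = n(e⁻)·F = 1.471 × 96485 = 141900 C.
I = Q/t = 141900 / 12000 s = 11.8 A.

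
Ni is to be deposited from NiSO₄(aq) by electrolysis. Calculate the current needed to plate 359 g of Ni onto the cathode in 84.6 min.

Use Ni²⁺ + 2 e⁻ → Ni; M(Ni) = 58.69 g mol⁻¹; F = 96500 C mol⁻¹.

n(Ni) = 359 / 58.69 = 6.117 mol.
n(e⁻) = 2 × 6.117 = 12.23 mol.
Q = n(e⁻)·F = 12.23 × 96500 = 1181000 C.
I = Q/t = 1181000 / 5076.0 s = 233 A.

233 A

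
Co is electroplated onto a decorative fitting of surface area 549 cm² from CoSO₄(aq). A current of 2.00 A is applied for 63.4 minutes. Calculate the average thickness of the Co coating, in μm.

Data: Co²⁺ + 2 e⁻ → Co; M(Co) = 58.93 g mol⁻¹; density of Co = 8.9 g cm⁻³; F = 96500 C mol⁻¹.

4.75 μm

Q = I·t = 2.000 × 3804.0 = 7608 C; n(e⁻) = 0.07884 mol.
n(Co) = n(e⁻)/2 = 0.03942 mol, so m = 0.03942 × 58.93 = 2.323 g.
Volume = m/ρ = 2.323 / 8.9 = 0.2610 cm³.
Thickness = V/A = 0.2610 / 549 = 4.75 × 10⁻⁴ cm = 4.75 μm.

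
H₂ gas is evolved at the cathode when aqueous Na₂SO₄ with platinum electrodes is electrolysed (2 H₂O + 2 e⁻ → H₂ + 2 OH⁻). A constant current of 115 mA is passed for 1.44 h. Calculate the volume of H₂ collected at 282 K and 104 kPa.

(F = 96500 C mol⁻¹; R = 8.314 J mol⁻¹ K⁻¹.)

0.0696 L

Q = I·t = 0.1150 A × 5184.0 s = 596.2 C.
n(e⁻) = Q/F = 596.2 / 96500 = 0.006178 mol.
2 electrons are transferred per H₂ molecule, so n(H₂) = 0.006178 / 2 = 0.003089 mol.
V = nRT/P = (0.003089 × 8.314 × 282) / (104 × 10³ Pa) = 6.96 × 10⁻⁵ m³ = 0.0696 L.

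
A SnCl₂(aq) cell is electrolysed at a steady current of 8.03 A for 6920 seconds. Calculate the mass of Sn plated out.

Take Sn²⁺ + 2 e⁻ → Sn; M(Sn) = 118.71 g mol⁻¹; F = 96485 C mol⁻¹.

Q = I·t = 8.030 A × 6920.0 s = 55570 C.
n(e⁻) = Q/F = 55570 / 96485 = 0.5759 mol.
Sn²⁺ + 2 e⁻ → Sn, so n(Sn) = n(e⁻)/2 = 0.2880 mol.
m = n·M = 0.2880 × 118.71 = 34.2 g.

34.2 g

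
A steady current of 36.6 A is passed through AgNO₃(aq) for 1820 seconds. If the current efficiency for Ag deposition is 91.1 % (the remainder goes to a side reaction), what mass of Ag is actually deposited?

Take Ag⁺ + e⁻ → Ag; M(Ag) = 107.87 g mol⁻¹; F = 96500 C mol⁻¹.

Q = I·t = 36.60 × 1820.0 = 66610 C.
n(e⁻) = 66610/96500 = 0.6903 mol; theoretically n(Ag) = 0.6903/1 = 0.6903 mol, m_theo = 74.46 g.
At 91.1 % efficiency, m_actual = 0.911 × 74.46 = 67.8 g.

67.8 g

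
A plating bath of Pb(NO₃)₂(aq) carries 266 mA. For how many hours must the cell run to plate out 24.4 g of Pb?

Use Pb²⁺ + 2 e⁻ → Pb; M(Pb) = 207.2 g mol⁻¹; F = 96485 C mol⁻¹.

23.7 h

n(Pb) = m/M = 24.4 / 207.2 = 0.1178 mol.
Each Pb atom requires 2 electrons, so n(e⁻) = 2 × 0.1178 = 0.2355 mol.
Q = n(e⁻)·F = 0.2355 × 96485 = 22720 C.
t = Q/I = 22720 / 0.2660 A = 85430 s = 23.7 h.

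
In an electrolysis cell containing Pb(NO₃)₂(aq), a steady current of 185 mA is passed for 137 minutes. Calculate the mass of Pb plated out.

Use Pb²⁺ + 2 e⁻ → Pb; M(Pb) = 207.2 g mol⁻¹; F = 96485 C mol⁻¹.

Q = I·t = 0.1850 A × 8220.0 s = 1521 C.
n(e⁻) = Q/F = 1521 / 96485 = 0.01576 mol.
Pb²⁺ + 2 e⁻ → Pb, so n(Pb) = n(e⁻)/2 = 0.007880 mol.
m = n·M = 0.007880 × 207.2 = 1.63 g.

1.63 g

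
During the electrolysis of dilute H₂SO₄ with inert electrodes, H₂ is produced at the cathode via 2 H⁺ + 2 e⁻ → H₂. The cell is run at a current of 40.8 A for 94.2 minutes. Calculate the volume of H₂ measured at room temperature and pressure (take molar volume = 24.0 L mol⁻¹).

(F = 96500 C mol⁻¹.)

Q = I·t = 40.80 A × 5652.0 s = 230600 C.
n(e⁻) = Q/F = 230600 / 96500 = 2.390 mol.
2 electrons are transferred per H₂ molecule, so n(H₂) = 2.390 / 2 = 1.195 mol.
V = n × V_m = 1.195 × 24.0 = 28.7 L.

28.7 L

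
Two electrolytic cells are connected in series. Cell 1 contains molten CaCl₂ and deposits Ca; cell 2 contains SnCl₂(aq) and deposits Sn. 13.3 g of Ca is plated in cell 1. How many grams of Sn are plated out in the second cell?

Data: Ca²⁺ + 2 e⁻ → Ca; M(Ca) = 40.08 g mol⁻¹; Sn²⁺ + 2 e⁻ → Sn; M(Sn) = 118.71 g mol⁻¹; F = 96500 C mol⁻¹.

39.4 g

n(Ca) = 13.3 / 40.08 = 0.3318 mol.
Since Ca²⁺ + 2 e⁻ → Ca, n(e⁻) passed = 2 × 0.3318 = 0.6637 mol.
Cells in series carry the same charge, so the same 0.6637 mol of electrons passes through cell 2.
Sn²⁺ + 2 e⁻ → Sn, so n(Sn) = 0.6637 / 2 = 0.3318 mol.
m(Sn) = 0.3318 × 118.71 = 39.4 g.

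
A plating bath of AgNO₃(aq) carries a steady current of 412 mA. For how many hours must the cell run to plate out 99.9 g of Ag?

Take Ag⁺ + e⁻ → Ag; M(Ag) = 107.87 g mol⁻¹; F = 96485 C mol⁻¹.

n(Ag) = m/M = 99.9 / 107.87 = 0.9261 mol.
Each Ag atom requires 1 electron, so n(e⁻) = 1 × 0.9261 = 0.9261 mol.
Q = n(e⁻)·F = 0.9261 × 96485 = 89360 C.
t = Q/I = 89360 / 0.4120 A = 216900 s = 60.2 h.

60.2 h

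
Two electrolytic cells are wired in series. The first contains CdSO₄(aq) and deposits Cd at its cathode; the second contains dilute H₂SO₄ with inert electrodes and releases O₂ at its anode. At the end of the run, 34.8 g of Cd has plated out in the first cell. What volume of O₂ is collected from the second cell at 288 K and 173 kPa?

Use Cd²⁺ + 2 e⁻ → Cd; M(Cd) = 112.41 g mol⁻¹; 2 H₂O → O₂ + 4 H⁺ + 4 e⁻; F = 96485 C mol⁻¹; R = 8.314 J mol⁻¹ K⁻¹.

n(Cd) = 34.8 / 112.41 = 0.3096 mol, so n(e⁻) = 2 × 0.3096 = 0.6192 mol.
The cells are in series, so the same 0.6192 mol of electrons passes through the second cell.
2 H₂O → O₂ + 4 H⁺ + 4 e⁻ — 4 mol e⁻ per mol O₂, so n(O₂) = 0.6192/4 = 0.1548 mol.
V = nRT/P = (0.1548 × 8.314 × 288) / (173 × 10³) = 0.00214 m³ = 2.14 L.

2.14 L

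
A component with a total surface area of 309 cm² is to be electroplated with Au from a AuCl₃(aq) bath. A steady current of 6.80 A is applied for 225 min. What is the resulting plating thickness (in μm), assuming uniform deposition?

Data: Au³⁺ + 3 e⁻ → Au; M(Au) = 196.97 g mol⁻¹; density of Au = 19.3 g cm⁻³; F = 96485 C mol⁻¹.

105 μm

Q = I·t = 6.800 × 13500 = 91800 C; n(e⁻) = 0.9514 mol.
n(Au) = n(e⁻)/3 = 0.3171 mol, so m = 0.3171 × 196.97 = 62.47 g.
Volume = m/ρ = 62.47 / 19.3 = 3.237 cm³.
Thickness = V/A = 3.237 / 309 = 0.0105 cm = 105 μm.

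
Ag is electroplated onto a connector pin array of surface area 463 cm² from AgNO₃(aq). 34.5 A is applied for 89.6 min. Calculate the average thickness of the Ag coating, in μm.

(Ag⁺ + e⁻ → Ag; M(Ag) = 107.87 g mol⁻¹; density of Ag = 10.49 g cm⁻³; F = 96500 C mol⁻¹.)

Q = I·t = 34.50 × 5376.0 = 185500 C; n(e⁻) = 1.922 mol.
n(Ag) = n(e⁻)/1 = 1.922 mol, so m = 1.922 × 107.87 = 207.3 g.
Volume = m/ρ = 207.3 / 10.49 = 19.76 cm³.
Thickness = V/A = 19.76 / 463 = 0.0427 cm = 427 μm.

427 μm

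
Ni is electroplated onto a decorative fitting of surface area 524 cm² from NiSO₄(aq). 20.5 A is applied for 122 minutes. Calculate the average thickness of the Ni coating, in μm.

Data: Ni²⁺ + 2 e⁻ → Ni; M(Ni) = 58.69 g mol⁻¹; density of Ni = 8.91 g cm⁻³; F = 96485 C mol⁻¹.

97.8 μm

Q = I·t = 20.50 × 7320.0 = 150100 C; n(e⁻) = 1.555 mol.
n(Ni) = n(e⁻)/2 = 0.7776 mol, so m = 0.7776 × 58.69 = 45.64 g.
Volume = m/ρ = 45.64 / 8.91 = 5.122 cm³.
Thickness = V/A = 5.122 / 524 = 0.00978 cm = 97.8 μm.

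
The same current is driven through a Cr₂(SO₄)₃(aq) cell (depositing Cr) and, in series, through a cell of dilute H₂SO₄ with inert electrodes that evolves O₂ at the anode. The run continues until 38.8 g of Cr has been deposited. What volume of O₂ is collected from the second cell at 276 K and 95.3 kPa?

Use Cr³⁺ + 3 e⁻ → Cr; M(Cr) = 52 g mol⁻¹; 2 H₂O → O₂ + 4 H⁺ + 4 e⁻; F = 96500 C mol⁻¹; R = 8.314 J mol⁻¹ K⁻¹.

n(Cr) = 38.8 / 52 = 0.7462 mol, so n(e⁻) = 3 × 0.7462 = 2.238 mol.
The cells are in series, so the same 2.238 mol of electrons passes through the second cell.
2 H₂O → O₂ + 4 H⁺ + 4 e⁻ — 4 mol e⁻ per mol O₂, so n(O₂) = 2.238/4 = 0.5596 mol.
V = nRT/P = (0.5596 × 8.314 × 276) / (95.3 × 10³) = 0.0135 m³ = 13.5 L.

13.5 L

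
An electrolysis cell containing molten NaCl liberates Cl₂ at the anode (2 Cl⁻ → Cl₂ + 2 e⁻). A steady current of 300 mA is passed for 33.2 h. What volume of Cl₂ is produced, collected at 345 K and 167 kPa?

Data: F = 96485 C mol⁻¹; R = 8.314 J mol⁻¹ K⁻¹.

Q = I·t = 0.3000 A × 119520 s = 35860 C.
n(e⁻) = Q/F = 35860 / 96485 = 0.3716 mol.
2 electrons are transferred per Cl₂ molecule, so n(Cl₂) = 0.3716 / 2 = 0.1858 mol.
V = nRT/P = (0.1858 × 8.314 × 345) / (167 × 10³ Pa) = 0.00319 m³ = 3.19 L.

3.19 L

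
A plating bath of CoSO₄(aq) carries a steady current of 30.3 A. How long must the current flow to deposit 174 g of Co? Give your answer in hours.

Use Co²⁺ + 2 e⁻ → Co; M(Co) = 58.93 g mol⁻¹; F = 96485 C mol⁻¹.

n(Co) = m/M = 174 / 58.93 = 2.953 mol.
Each Co atom requires 2 electrons, so n(e⁻) = 2 × 2.953 = 5.905 mol.
Q = n(e⁻)·F = 5.905 × 96485 = 569800 C.
t = Q/I = 569800 / 30.30 A = 18800 s = 5.22 h.

5.22 h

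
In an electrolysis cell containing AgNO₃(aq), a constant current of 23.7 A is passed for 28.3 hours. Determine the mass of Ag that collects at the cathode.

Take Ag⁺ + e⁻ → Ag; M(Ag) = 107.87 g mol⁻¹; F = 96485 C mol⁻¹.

2700 g

Q = I·t = 23.70 A × 101880 s = 2415000 C.
n(e⁻) = Q/F = 2415000 / 96485 = 25.03 mol.
Ag⁺ + e⁻ → Ag, so n(Ag) = n(e⁻)/1 = 25.03 mol.
m = n·M = 25.03 × 107.87 = 2700 g.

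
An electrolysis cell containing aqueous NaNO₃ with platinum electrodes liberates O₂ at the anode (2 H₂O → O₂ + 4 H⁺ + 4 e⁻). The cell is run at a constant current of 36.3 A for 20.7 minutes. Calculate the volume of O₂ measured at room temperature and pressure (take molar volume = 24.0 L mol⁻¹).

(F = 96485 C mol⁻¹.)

Q = I·t = 36.30 A × 1242.0 s = 45080 C.
n(e⁻) = Q/F = 45080 / 96485 = 0.4673 mol.
4 electrons are transferred per O₂ molecule, so n(O₂) = 0.4673 / 4 = 0.1168 mol.
V = n × V_m = 0.1168 × 24.0 = 2.80 L.

2.80 L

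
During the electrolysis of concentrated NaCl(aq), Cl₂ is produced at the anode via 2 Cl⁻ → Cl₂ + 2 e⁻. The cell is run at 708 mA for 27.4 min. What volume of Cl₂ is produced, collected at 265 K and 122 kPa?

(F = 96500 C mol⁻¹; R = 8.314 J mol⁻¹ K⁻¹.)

0.109 L

Q = I·t = 0.7080 A × 1644.0 s = 1164 C.
n(e⁻) = Q/F = 1164 / 96500 = 0.01206 mol.
2 electrons are transferred per Cl₂ molecule, so n(Cl₂) = 0.01206 / 2 = 0.006031 mol.
V = nRT/P = (0.006031 × 8.314 × 265) / (122 × 10³ Pa) = 1.09 × 10⁻⁴ m³ = 0.109 L.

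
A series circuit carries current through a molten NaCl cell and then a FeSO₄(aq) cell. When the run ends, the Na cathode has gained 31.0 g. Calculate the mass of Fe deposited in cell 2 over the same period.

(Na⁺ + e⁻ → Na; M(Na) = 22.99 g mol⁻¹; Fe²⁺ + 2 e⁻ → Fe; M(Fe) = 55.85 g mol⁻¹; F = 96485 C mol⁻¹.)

n(Na) = 31.0 / 22.99 = 1.348 mol.
Since Na⁺ + e⁻ → Na, n(e⁻) passed = 1 × 1.348 = 1.348 mol.
Cells in series carry the same charge, so the same 1.348 mol of electrons passes through cell 2.
Fe²⁺ + 2 e⁻ → Fe, so n(Fe) = 1.348 / 2 = 0.6742 mol.
m(Fe) = 0.6742 × 55.85 = 37.7 g.

37.7 g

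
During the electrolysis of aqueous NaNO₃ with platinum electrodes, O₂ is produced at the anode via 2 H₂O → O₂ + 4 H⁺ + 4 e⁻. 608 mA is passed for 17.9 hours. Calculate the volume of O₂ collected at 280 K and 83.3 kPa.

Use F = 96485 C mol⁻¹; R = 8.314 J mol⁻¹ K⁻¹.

Q = I·t = 0.6080 A × 64440 s = 39180 C.
n(e⁻) = Q/F = 39180 / 96485 = 0.4061 mol.
4 electrons are transferred per O₂ molecule, so n(O₂) = 0.4061 / 4 = 0.1015 mol.
V = nRT/P = (0.1015 × 8.314 × 280) / (83.3 × 10³ Pa) = 0.00284 m³ = 2.84 L.

2.84 L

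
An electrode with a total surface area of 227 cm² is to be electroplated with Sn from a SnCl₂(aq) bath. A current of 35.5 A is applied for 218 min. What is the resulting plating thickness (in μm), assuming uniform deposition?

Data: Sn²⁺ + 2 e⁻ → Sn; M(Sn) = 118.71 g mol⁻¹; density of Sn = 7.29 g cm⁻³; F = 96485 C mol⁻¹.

1730 μm

Q = I·t = 35.50 × 13080 = 464300 C; n(e⁻) = 4.813 mol.
n(Sn) = n(e⁻)/2 = 2.406 mol, so m = 2.406 × 118.71 = 285.6 g.
Volume = m/ρ = 285.6 / 7.29 = 39.18 cm³.
Thickness = V/A = 39.18 / 227 = 0.173 cm = 1730 μm.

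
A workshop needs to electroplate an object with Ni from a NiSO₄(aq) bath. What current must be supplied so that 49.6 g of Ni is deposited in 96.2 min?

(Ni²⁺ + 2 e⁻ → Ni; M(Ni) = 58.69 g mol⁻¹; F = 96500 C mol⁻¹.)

n(Ni) = 49.6 / 58.69 = 0.8451 mol.
n(e⁻) = 2 × 0.8451 = 1.690 mol.
Q = n(e⁻)·F = 1.690 × 96500 = 163100 C.
I = Q/t = 163100 / 5772.0 s = 28.3 A.

28.3 A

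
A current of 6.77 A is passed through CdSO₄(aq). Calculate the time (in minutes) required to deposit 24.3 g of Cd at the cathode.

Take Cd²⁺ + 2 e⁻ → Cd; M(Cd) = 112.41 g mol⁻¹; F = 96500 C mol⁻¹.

103 min

n(Cd) = m/M = 24.3 / 112.41 = 0.2162 mol.
Each Cd atom requires 2 electrons, so n(e⁻) = 2 × 0.2162 = 0.4323 mol.
Q = n(e⁻)·F = 0.4323 × 96500 = 41720 C.
t = Q/I = 41720 / 6.770 A = 6163 s = 103 min.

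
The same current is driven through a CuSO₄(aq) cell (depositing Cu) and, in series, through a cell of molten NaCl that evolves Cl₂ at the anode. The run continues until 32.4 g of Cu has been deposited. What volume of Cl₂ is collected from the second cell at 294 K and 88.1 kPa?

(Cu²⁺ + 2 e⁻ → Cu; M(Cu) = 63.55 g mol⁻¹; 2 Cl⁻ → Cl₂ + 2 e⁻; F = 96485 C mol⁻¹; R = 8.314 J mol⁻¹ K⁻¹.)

14.1 L

n(Cu) = 32.4 / 63.55 = 0.5098 mol, so n(e⁻) = 2 × 0.5098 = 1.020 mol.
The cells are in series, so the same 1.020 mol of electrons passes through the second cell.
2 Cl⁻ → Cl₂ + 2 e⁻ — 2 mol e⁻ per mol Cl₂, so n(Cl₂) = 1.020/2 = 0.5098 mol.
V = nRT/P = (0.5098 × 8.314 × 294) / (88.1 × 10³) = 0.0141 m³ = 14.1 L.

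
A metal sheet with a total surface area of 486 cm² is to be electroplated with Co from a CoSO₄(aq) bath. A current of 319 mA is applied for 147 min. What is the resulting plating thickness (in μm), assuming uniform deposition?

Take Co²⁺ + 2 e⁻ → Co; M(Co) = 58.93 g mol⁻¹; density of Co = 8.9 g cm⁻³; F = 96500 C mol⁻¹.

Q = I·t = 0.3190 × 8820.0 = 2814 C; n(e⁻) = 0.02916 mol.
n(Co) = n(e⁻)/2 = 0.01458 mol, so m = 0.01458 × 58.93 = 0.8591 g.
Volume = m/ρ = 0.8591 / 8.9 = 0.09653 cm³.
Thickness = V/A = 0.09653 / 486 = 1.99 × 10⁻⁴ cm = 1.99 μm.

1.99 μm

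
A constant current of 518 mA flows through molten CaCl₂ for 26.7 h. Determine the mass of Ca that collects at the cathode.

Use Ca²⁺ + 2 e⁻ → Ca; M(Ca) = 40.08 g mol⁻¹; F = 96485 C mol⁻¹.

Q = I·t = 0.5180 A × 96120 s = 49790 C.
n(e⁻) = Q/F = 49790 / 96485 = 0.5160 mol.
Ca²⁺ + 2 e⁻ → Ca, so n(Ca) = n(e⁻)/2 = 0.2580 mol.
m = n·M = 0.2580 × 40.08 = 10.3 g.

10.3 g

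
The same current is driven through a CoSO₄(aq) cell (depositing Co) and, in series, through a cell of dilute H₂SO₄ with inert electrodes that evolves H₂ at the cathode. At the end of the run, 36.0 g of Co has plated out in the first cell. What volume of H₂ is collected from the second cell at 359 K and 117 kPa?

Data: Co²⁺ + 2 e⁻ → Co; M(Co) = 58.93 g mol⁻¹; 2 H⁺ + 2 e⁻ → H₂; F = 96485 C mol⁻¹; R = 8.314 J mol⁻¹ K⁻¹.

15.6 L

n(Co) = 36.0 / 58.93 = 0.6109 mol, so n(e⁻) = 2 × 0.6109 = 1.222 mol.
The cells are in series, so the same 1.222 mol of electrons passes through the second cell.
2 H⁺ + 2 e⁻ → H₂ — 2 mol e⁻ per mol H₂, so n(H₂) = 1.222/2 = 0.6109 mol.
V = nRT/P = (0.6109 × 8.314 × 359) / (117 × 10³) = 0.0156 m³ = 15.6 L.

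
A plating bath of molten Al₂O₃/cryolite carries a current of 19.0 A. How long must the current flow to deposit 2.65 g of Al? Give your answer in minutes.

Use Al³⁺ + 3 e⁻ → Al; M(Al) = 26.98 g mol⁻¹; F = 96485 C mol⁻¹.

24.9 min

n(Al) = m/M = 2.65 / 26.98 = 0.09822 mol.
Each Al atom requires 3 electrons, so n(e⁻) = 3 × 0.09822 = 0.2947 mol.
Q = n(e⁻)·F = 0.2947 × 96485 = 28430 C.
t = Q/I = 28430 / 19.00 A = 1496 s = 24.9 min.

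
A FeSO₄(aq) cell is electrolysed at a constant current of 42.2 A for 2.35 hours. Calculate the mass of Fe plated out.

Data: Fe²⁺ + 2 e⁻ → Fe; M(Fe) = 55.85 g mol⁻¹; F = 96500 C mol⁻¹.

103 g

Q = I·t = 42.20 A × 8460.0 s = 357000 C.
n(e⁻) = Q/F = 357000 / 96500 = 3.700 mol.
Fe²⁺ + 2 e⁻ → Fe, so n(Fe) = n(e⁻)/2 = 1.850 mol.
m = n·M = 1.850 × 55.85 = 103 g.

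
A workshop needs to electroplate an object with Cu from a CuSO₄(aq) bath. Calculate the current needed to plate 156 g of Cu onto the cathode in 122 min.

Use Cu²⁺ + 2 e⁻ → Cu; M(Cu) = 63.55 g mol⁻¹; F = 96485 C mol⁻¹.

64.7 A

n(Cu) = 156 / 63.55 = 2.455 mol.
n(e⁻) = 2 × 2.455 = 4.910 mol.
Q = n(e⁻)·F = 4.910 × 96485 = 473700 C.
I = Q/t = 473700 / 7320.0 s = 64.7 A.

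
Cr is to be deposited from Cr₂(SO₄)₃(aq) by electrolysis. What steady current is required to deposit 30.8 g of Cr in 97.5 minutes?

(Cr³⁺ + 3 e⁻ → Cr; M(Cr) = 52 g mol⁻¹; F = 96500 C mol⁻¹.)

n(Cr) = 30.8 / 52 = 0.5923 mol.
n(e⁻) = 3 × 0.5923 = 1.777 mol.
Q = n(e⁻)·F = 1.777 × 96500 = 171500 C.
I = Q/t = 171500 / 5850.0 s = 29.3 A.

29.3 A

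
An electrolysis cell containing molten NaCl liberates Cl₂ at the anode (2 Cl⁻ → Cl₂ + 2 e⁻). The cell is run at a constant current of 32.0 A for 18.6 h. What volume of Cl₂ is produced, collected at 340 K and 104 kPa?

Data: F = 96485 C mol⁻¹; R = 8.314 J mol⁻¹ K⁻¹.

Q = I·t = 32.00 A × 66960 s = 2143000 C.
n(e⁻) = Q/F = 2143000 / 96485 = 22.21 mol.
2 electrons are transferred per Cl₂ molecule, so n(Cl₂) = 22.21 / 2 = 11.10 mol.
V = nRT/P = (11.10 × 8.314 × 340) / (104 × 10³ Pa) = 0.302 m³ = 302 L.

302 L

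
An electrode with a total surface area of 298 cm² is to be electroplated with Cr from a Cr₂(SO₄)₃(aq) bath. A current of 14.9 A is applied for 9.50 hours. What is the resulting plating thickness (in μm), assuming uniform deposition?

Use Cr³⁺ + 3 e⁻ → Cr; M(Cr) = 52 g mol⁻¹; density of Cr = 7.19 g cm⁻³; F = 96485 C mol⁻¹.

Q = I·t = 14.90 × 34200 = 509600 C; n(e⁻) = 5.281 mol.
n(Cr) = n(e⁻)/3 = 1.760 mol, so m = 1.760 × 52 = 91.55 g.
Volume = m/ρ = 91.55 / 7.19 = 12.73 cm³.
Thickness = V/A = 12.73 / 298 = 0.0427 cm = 427 μm.

427 μm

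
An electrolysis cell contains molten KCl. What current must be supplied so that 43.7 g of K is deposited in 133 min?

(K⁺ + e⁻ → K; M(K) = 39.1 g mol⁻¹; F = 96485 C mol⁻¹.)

13.5 A

n(K) = 43.7 / 39.1 = 1.118 mol.
n(e⁻) = 1 × 1.118 = 1.118 mol.
Q = n(e⁻)·F = 1.118 × 96485 = 107800 C.
I = Q/t = 107800 / 7980.0 s = 13.5 A.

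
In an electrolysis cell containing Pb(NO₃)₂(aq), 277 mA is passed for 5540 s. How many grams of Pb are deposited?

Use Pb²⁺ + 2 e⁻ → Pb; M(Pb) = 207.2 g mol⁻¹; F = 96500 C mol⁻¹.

1.65 g

Q = I·t = 0.2770 A × 5540.0 s = 1535 C.
n(e⁻) = Q/F = 1535 / 96500 = 0.01590 mol.
Pb²⁺ + 2 e⁻ → Pb, so n(Pb) = n(e⁻)/2 = 0.007951 mol.
m = n·M = 0.007951 × 207.2 = 1.65 g.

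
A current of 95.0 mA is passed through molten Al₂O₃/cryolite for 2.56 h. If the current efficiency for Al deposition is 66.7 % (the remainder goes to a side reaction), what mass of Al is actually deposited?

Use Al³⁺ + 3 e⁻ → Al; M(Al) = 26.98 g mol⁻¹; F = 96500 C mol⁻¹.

0.0544 g

Q = I·t = 0.09500 × 9216.0 = 875.5 C.
n(e⁻) = 875.5/96500 = 0.009073 mol; theoretically n(Al) = 0.009073/3 = 0.003024 mol, m_theo = 0.08159 g.
At 66.7 % efficiency, m_actual = 0.667 × 0.08159 = 0.0544 g.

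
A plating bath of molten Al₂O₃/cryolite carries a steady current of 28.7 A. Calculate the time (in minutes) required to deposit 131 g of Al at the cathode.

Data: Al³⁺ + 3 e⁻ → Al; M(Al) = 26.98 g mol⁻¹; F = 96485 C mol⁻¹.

816 min

n(Al) = m/M = 131 / 26.98 = 4.855 mol.
Each Al atom requires 3 electrons, so n(e⁻) = 3 × 4.855 = 14.57 mol.
Q = n(e⁻)·F = 14.57 × 96485 = 1405000 C.
t = Q/I = 1405000 / 28.70 A = 48970 s = 816 min.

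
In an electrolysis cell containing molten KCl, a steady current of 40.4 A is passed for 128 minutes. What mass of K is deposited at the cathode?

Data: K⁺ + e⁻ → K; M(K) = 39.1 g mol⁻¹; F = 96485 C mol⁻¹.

Q = I·t = 40.40 A × 7680.0 s = 310300 C.
n(e⁻) = Q/F = 310300 / 96485 = 3.216 mol.
K⁺ + e⁻ → K, so n(K) = n(e⁻)/1 = 3.216 mol.
m = n·M = 3.216 × 39.1 = 126 g.

126 g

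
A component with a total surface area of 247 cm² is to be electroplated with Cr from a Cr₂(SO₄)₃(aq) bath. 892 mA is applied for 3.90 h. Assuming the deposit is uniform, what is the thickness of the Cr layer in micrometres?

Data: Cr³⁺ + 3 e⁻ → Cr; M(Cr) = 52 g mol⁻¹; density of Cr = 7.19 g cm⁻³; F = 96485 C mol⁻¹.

12.7 μm

Q = I·t = 0.8920 × 14040 = 12520 C; n(e⁻) = 0.1298 mol.
n(Cr) = n(e⁻)/3 = 0.04327 mol, so m = 0.04327 × 52 = 2.250 g.
Volume = m/ρ = 2.250 / 7.19 = 0.3129 cm³.
Thickness = V/A = 0.3129 / 247 = 0.00127 cm = 12.7 μm.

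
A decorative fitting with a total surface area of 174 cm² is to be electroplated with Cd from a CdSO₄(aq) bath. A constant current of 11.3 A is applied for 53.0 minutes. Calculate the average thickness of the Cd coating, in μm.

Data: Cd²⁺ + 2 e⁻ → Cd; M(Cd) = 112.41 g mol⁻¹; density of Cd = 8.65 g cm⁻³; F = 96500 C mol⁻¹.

Q = I·t = 11.30 × 3180.0 = 35930 C; n(e⁻) = 0.3724 mol.
n(Cd) = n(e⁻)/2 = 0.1862 mol, so m = 0.1862 × 112.41 = 20.93 g.
Volume = m/ρ = 20.93 / 8.65 = 2.420 cm³.
Thickness = V/A = 2.420 / 174 = 0.0139 cm = 139 μm.

139 μm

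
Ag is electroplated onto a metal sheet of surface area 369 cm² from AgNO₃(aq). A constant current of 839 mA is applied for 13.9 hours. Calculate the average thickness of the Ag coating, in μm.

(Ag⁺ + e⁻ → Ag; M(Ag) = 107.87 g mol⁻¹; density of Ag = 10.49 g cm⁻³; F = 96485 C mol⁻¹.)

121 μm

Q = I·t = 0.8390 × 50040 = 41980 C; n(e⁻) = 0.4351 mol.
n(Ag) = n(e⁻)/1 = 0.4351 mol, so m = 0.4351 × 107.87 = 46.94 g.
Volume = m/ρ = 46.94 / 10.49 = 4.475 cm³.
Thickness = V/A = 4.475 / 369 = 0.0121 cm = 121 μm.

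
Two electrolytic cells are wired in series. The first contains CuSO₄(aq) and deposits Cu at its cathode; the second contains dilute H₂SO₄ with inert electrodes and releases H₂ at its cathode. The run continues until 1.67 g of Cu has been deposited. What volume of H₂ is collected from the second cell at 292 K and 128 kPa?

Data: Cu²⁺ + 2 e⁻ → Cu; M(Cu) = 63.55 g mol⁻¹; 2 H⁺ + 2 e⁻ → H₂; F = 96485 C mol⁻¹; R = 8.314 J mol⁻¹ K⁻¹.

n(Cu) = 1.67 / 63.55 = 0.02628 mol, so n(e⁻) = 2 × 0.02628 = 0.05256 mol.
The cells are in series, so the same 0.05256 mol of electrons passes through the second cell.
2 H⁺ + 2 e⁻ → H₂ — 2 mol e⁻ per mol H₂, so n(H₂) = 0.05256/2 = 0.02628 mol.
V = nRT/P = (0.02628 × 8.314 × 292) / (128 × 10³) = 4.98 × 10⁻⁴ m³ = 0.498 L.

0.498 L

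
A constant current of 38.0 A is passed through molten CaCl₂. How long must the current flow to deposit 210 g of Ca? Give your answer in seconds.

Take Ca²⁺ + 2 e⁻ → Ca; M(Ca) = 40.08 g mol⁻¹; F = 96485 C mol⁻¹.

26600 s

n(Ca) = m/M = 210 / 40.08 = 5.240 mol.
Each Ca atom requires 2 electrons, so n(e⁻) = 2 × 5.240 = 10.48 mol.
Q = n(e⁻)·F = 10.48 × 96485 = 1011000 C.
t = Q/I = 1011000 / 38.00 A = 26610 s.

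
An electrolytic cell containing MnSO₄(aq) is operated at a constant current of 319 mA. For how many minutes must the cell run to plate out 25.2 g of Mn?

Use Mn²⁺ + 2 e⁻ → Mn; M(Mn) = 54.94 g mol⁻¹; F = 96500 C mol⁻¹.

n(Mn) = m/M = 25.2 / 54.94 = 0.4587 mol.
Each Mn atom requires 2 electrons, so n(e⁻) = 2 × 0.4587 = 0.9174 mol.
Q = n(e⁻)·F = 0.9174 × 96500 = 88530 C.
t = Q/I = 88530 / 0.3190 A = 277500 s = 4630 min.

4630 min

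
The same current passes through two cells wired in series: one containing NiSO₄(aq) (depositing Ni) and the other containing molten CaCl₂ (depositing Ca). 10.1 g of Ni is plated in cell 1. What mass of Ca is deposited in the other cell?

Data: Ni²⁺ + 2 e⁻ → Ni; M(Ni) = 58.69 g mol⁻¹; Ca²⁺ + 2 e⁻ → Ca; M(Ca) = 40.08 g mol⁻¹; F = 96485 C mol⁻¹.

6.90 g

n(Ni) = 10.1 / 58.69 = 0.1721 mol.
Since Ni²⁺ + 2 e⁻ → Ni, n(e⁻) passed = 2 × 0.1721 = 0.3442 mol.
Cells in series carry the same charge, so the same 0.3442 mol of electrons passes through cell 2.
Ca²⁺ + 2 e⁻ → Ca, so n(Ca) = 0.3442 / 2 = 0.1721 mol.
m(Ca) = 0.1721 × 40.08 = 6.90 g.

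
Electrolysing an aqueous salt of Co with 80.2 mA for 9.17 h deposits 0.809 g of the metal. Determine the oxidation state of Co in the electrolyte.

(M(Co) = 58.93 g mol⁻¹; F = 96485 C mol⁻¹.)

Q = I·t = 0.08020 A × 33012 s = 2648 C, so n(e⁻) = 2648/96485 = 0.02744 mol.
n(Co) deposited = 0.809 / 58.93 = 0.01373 mol.
Electrons per atom = n(e⁻)/n(Co) = 0.02744 / 0.01373 = 2.00 ≈ 2, so the ion is Co²⁺.

+2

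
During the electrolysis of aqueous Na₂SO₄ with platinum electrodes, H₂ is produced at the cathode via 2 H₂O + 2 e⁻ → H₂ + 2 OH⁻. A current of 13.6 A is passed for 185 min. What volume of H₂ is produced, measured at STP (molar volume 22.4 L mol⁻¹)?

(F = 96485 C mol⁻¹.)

Q = I·t = 13.60 A × 11100 s = 151000 C.
n(e⁻) = Q/F = 151000 / 96485 = 1.565 mol.
2 electrons are transferred per H₂ molecule, so n(H₂) = 1.565 / 2 = 0.7823 mol.
V = n × V_m = 0.7823 × 22.4 = 17.5 L.

17.5 L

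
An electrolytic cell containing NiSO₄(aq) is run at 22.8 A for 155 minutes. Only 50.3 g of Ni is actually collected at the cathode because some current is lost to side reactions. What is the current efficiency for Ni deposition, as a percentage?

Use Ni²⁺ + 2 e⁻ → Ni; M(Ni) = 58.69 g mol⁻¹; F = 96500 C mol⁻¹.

78.0 %

Q = I·t = 22.80 × 9300.0 = 212000 C; n(e⁻) = 212000/96500 = 2.197 mol.
Theoretical n(Ni) = n(e⁻)/2 = 1.099 mol, i.e. m_theo = 1.099 × 58.69 = 64.48 g.
Efficiency = m_actual / m_theo = 50.3 / 64.48 = 78.0 %.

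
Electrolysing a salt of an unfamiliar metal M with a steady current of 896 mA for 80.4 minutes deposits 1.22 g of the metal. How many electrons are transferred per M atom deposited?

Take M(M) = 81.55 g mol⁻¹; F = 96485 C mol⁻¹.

Q = I·t = 0.8960 A × 4824.0 s = 4322 C, so n(e⁻) = 4322/96485 = 0.04480 mol.
n(M) deposited = 1.22 / 81.55 = 0.01496 mol.
Electrons per atom = n(e⁻)/n(M) = 0.04480 / 0.01496 = 2.99 ≈ 3, so the ion is M³⁺.

3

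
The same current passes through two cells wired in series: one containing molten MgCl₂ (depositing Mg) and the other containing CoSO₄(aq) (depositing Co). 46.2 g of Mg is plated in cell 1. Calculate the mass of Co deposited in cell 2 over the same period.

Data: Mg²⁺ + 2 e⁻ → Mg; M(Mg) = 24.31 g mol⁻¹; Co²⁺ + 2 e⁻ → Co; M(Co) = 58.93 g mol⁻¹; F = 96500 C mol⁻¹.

112 g

n(Mg) = 46.2 / 24.31 = 1.900 mol.
Since Mg²⁺ + 2 e⁻ → Mg, n(e⁻) passed = 2 × 1.900 = 3.801 mol.
Cells in series carry the same charge, so the same 3.801 mol of electrons passes through cell 2.
Co²⁺ + 2 e⁻ → Co, so n(Co) = 3.801 / 2 = 1.900 mol.
m(Co) = 1.900 × 58.93 = 112 g.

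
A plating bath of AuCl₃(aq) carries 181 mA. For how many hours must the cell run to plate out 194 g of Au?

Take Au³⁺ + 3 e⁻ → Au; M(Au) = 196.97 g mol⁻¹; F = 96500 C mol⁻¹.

n(Au) = m/M = 194 / 196.97 = 0.9849 mol.
Each Au atom requires 3 electrons, so n(e⁻) = 3 × 0.9849 = 2.955 mol.
Q = n(e⁻)·F = 2.955 × 96500 = 285100 C.
t = Q/I = 285100 / 0.1810 A = 1575000 s = 438 h.

438 h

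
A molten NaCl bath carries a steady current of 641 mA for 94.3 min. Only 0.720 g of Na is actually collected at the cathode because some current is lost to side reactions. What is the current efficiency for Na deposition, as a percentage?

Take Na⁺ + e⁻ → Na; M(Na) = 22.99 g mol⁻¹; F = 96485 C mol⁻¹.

83.3 %

Q = I·t = 0.6410 × 5658.0 = 3627 C; n(e⁻) = 3627/96485 = 0.03759 mol.
Theoretical n(Na) = n(e⁻)/1 = 0.03759 mol, i.e. m_theo = 0.03759 × 22.99 = 0.8642 g.
Efficiency = m_actual / m_theo = 0.720 / 0.8642 = 83.3 %.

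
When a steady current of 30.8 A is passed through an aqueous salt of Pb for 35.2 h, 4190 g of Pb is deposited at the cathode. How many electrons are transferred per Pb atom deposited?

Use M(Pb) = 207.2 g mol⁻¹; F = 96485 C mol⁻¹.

2

Q = I·t = 30.80 A × 126720 s = 3903000 C, so n(e⁻) = 3903000/96485 = 40.45 mol.
n(Pb) deposited = 4190 / 207.2 = 20.22 mol.
Electrons per atom = n(e⁻)/n(Pb) = 40.45 / 20.22 = 2.00 ≈ 2, so the ion is Pb²⁺.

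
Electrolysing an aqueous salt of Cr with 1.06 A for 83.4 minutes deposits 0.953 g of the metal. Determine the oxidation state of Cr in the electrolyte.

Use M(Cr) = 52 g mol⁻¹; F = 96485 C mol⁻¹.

+3

Q = I·t = 1.060 A × 5004.0 s = 5304 C, so n(e⁻) = 5304/96485 = 0.05497 mol.
n(Cr) deposited = 0.953 / 52 = 0.01833 mol.
Electrons per atom = n(e⁻)/n(Cr) = 0.05497 / 0.01833 = 3.00 ≈ 3, so the ion is Cr³⁺.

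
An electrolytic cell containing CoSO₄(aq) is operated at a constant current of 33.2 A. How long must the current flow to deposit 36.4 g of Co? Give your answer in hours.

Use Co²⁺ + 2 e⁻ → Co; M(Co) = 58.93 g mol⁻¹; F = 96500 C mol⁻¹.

0.997 h

n(Co) = m/M = 36.4 / 58.93 = 0.6177 mol.
Each Co atom requires 2 electrons, so n(e⁻) = 2 × 0.6177 = 1.235 mol.
Q = n(e⁻)·F = 1.235 × 96500 = 119200 C.
t = Q/I = 119200 / 33.20 A = 3591 s = 0.997 h.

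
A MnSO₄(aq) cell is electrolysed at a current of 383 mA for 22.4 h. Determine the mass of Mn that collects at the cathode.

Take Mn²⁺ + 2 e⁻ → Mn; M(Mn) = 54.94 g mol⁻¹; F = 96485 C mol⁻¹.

Q = I·t = 0.3830 A × 80640 s = 30890 C.
n(e⁻) = Q/F = 30890 / 96485 = 0.3201 mol.
Mn²⁺ + 2 e⁻ → Mn, so n(Mn) = n(e⁻)/2 = 0.1601 mol.
m = n·M = 0.1601 × 54.94 = 8.79 g.

8.79 g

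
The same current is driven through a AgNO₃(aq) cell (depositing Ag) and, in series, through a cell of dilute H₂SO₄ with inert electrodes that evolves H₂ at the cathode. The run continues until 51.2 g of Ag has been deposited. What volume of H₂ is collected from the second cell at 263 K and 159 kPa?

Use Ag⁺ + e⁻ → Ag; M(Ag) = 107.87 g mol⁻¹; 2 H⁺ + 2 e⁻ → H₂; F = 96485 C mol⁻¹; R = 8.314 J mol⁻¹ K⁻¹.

n(Ag) = 51.2 / 107.87 = 0.4746 mol, so n(e⁻) = 1 × 0.4746 = 0.4746 mol.
The cells are in series, so the same 0.4746 mol of electrons passes through the second cell.
2 H⁺ + 2 e⁻ → H₂ — 2 mol e⁻ per mol H₂, so n(H₂) = 0.4746/2 = 0.2373 mol.
V = nRT/P = (0.2373 × 8.314 × 263) / (159 × 10³) = 0.00326 m³ = 3.26 L.

3.26 L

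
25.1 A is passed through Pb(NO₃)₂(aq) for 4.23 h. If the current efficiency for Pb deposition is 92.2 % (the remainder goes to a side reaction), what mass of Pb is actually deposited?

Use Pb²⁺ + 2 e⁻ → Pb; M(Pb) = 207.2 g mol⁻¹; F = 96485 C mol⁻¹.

Q = I·t = 25.10 × 15228 = 382200 C.
n(e⁻) = 382200/96485 = 3.961 mol; theoretically n(Pb) = 3.961/2 = 1.981 mol, m_theo = 410.4 g.
At 92.2 % efficiency, m_actual = 0.922 × 410.4 = 378 g.

378 g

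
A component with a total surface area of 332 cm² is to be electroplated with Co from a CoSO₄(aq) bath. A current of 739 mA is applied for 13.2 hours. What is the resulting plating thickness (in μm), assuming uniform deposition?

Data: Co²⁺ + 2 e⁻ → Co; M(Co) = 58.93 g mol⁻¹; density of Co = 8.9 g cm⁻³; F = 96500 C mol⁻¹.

Q = I·t = 0.7390 × 47520 = 35120 C; n(e⁻) = 0.3639 mol.
n(Co) = n(e⁻)/2 = 0.1820 mol, so m = 0.1820 × 58.93 = 10.72 g.
Volume = m/ρ = 10.72 / 8.9 = 1.205 cm³.
Thickness = V/A = 1.205 / 332 = 0.00363 cm = 36.3 μm.

36.3 μm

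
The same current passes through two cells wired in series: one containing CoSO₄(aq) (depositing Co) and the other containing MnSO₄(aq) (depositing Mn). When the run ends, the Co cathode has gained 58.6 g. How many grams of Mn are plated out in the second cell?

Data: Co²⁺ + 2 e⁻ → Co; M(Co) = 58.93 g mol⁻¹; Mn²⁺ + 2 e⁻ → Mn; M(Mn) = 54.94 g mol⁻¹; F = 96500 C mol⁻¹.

n(Co) = 58.6 / 58.93 = 0.9944 mol.
Since Co²⁺ + 2 e⁻ → Co, n(e⁻) passed = 2 × 0.9944 = 1.989 mol.
Cells in series carry the same charge, so the same 1.989 mol of electrons passes through cell 2.
Mn²⁺ + 2 e⁻ → Mn, so n(Mn) = 1.989 / 2 = 0.9944 mol.
m(Mn) = 0.9944 × 54.94 = 54.6 g.

54.6 g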